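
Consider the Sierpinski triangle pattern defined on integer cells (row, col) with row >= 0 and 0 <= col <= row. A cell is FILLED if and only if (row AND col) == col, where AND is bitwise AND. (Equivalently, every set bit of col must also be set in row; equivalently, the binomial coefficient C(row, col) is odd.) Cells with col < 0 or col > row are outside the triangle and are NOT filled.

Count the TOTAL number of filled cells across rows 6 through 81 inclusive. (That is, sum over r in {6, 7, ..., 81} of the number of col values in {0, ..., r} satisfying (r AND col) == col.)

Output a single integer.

Answer: 888

Derivation:
r6=110 pc2: +4 =4
r7=111 pc3: +8 =12
r8=1000 pc1: +2 =14
r9=1001 pc2: +4 =18
r10=1010 pc2: +4 =22
r11=1011 pc3: +8 =30
r12=1100 pc2: +4 =34
r13=1101 pc3: +8 =42
r14=1110 pc3: +8 =50
r15=1111 pc4: +16 =66
r16=10000 pc1: +2 =68
r17=10001 pc2: +4 =72
r18=10010 pc2: +4 =76
r19=10011 pc3: +8 =84
r20=10100 pc2: +4 =88
r21=10101 pc3: +8 =96
r22=10110 pc3: +8 =104
r23=10111 pc4: +16 =120
r24=11000 pc2: +4 =124
r25=11001 pc3: +8 =132
r26=11010 pc3: +8 =140
r27=11011 pc4: +16 =156
r28=11100 pc3: +8 =164
r29=11101 pc4: +16 =180
r30=11110 pc4: +16 =196
r31=11111 pc5: +32 =228
r32=100000 pc1: +2 =230
r33=100001 pc2: +4 =234
r34=100010 pc2: +4 =238
r35=100011 pc3: +8 =246
r36=100100 pc2: +4 =250
r37=100101 pc3: +8 =258
r38=100110 pc3: +8 =266
r39=100111 pc4: +16 =282
r40=101000 pc2: +4 =286
r41=101001 pc3: +8 =294
r42=101010 pc3: +8 =302
r43=101011 pc4: +16 =318
r44=101100 pc3: +8 =326
r45=101101 pc4: +16 =342
r46=101110 pc4: +16 =358
r47=101111 pc5: +32 =390
r48=110000 pc2: +4 =394
r49=110001 pc3: +8 =402
r50=110010 pc3: +8 =410
r51=110011 pc4: +16 =426
r52=110100 pc3: +8 =434
r53=110101 pc4: +16 =450
r54=110110 pc4: +16 =466
r55=110111 pc5: +32 =498
r56=111000 pc3: +8 =506
r57=111001 pc4: +16 =522
r58=111010 pc4: +16 =538
r59=111011 pc5: +32 =570
r60=111100 pc4: +16 =586
r61=111101 pc5: +32 =618
r62=111110 pc5: +32 =650
r63=111111 pc6: +64 =714
r64=1000000 pc1: +2 =716
r65=1000001 pc2: +4 =720
r66=1000010 pc2: +4 =724
r67=1000011 pc3: +8 =732
r68=1000100 pc2: +4 =736
r69=1000101 pc3: +8 =744
r70=1000110 pc3: +8 =752
r71=1000111 pc4: +16 =768
r72=1001000 pc2: +4 =772
r73=1001001 pc3: +8 =780
r74=1001010 pc3: +8 =788
r75=1001011 pc4: +16 =804
r76=1001100 pc3: +8 =812
r77=1001101 pc4: +16 =828
r78=1001110 pc4: +16 =844
r79=1001111 pc5: +32 =876
r80=1010000 pc2: +4 =880
r81=1010001 pc3: +8 =888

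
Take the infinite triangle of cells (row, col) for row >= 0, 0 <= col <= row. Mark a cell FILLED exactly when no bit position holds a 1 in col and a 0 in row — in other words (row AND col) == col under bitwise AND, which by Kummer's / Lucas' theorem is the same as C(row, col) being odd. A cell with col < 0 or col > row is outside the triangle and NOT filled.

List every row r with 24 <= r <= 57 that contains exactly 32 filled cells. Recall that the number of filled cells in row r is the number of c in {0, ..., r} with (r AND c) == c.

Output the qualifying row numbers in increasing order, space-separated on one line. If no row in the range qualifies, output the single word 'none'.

Row r has 2^popcount(r) filled cells, so we need popcount(r) = log2(32) = 5.
Scan r = 24..57 and keep those with exactly 5 one-bits:
r=24=11000 popcount=2 -> skip
r=25=11001 popcount=3 -> skip
r=26=11010 popcount=3 -> skip
r=27=11011 popcount=4 -> skip
r=28=11100 popcount=3 -> skip
r=29=11101 popcount=4 -> skip
r=30=11110 popcount=4 -> skip
r=31=11111 popcount=5 -> KEEP
r=32=100000 popcount=1 -> skip
r=33=100001 popcount=2 -> skip
r=34=100010 popcount=2 -> skip
r=35=100011 popcount=3 -> skip
r=36=100100 popcount=2 -> skip
r=37=100101 popcount=3 -> skip
r=38=100110 popcount=3 -> skip
r=39=100111 popcount=4 -> skip
r=40=101000 popcount=2 -> skip
r=41=101001 popcount=3 -> skip
r=42=101010 popcount=3 -> skip
r=43=101011 popcount=4 -> skip
r=44=101100 popcount=3 -> skip
r=45=101101 popcount=4 -> skip
r=46=101110 popcount=4 -> skip
r=47=101111 popcount=5 -> KEEP
r=48=110000 popcount=2 -> skip
r=49=110001 popcount=3 -> skip
r=50=110010 popcount=3 -> skip
r=51=110011 popcount=4 -> skip
r=52=110100 popcount=3 -> skip
r=53=110101 popcount=4 -> skip
r=54=110110 popcount=4 -> skip
r=55=110111 popcount=5 -> KEEP
r=56=111000 popcount=3 -> skip
r=57=111001 popcount=4 -> skip
Kept rows: 31 47 55

Answer: 31 47 55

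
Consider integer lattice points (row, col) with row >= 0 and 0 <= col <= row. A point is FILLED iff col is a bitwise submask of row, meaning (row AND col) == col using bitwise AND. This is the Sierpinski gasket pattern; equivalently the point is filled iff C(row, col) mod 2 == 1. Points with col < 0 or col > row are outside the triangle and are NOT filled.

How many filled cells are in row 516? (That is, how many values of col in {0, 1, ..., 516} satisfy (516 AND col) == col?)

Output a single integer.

516 in binary = 1000000100
popcount(516) = number of 1-bits in 1000000100 = 2
A col c satisfies (516 AND c) == c iff every set bit of c is also set in 516; each of the 2 set bits of 516 can independently be on or off in c.
count = 2^2 = 4

Answer: 4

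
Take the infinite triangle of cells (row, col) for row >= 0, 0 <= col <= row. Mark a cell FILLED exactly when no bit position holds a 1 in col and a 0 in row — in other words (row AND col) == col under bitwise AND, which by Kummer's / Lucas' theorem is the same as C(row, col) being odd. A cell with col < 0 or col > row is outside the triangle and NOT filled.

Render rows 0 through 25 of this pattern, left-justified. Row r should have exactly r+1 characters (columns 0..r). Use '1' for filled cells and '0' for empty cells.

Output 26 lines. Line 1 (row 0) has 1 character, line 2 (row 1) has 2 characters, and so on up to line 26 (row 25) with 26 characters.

r0=0: 1
r1=1: 11
r2=10: 101
r3=11: 1111
r4=100: 10001
r5=101: 110011
r6=110: 1010101
r7=111: 11111111
r8=1000: 100000001
r9=1001: 1100000011
r10=1010: 10100000101
r11=1011: 111100001111
r12=1100: 1000100010001
r13=1101: 11001100110011
r14=1110: 101010101010101
r15=1111: 1111111111111111
r16=10000: 10000000000000001
r17=10001: 110000000000000011
r18=10010: 1010000000000000101
r19=10011: 11110000000000001111
r20=10100: 100010000000000010001
r21=10101: 1100110000000000110011
r22=10110: 10101010000000001010101
r23=10111: 111111110000000011111111
r24=11000: 1000000010000000100000001
r25=11001: 11000000110000001100000011

Answer: 1
11
101
1111
10001
110011
1010101
11111111
100000001
1100000011
10100000101
111100001111
1000100010001
11001100110011
101010101010101
1111111111111111
10000000000000001
110000000000000011
1010000000000000101
11110000000000001111
100010000000000010001
1100110000000000110011
10101010000000001010101
111111110000000011111111
1000000010000000100000001
11000000110000001100000011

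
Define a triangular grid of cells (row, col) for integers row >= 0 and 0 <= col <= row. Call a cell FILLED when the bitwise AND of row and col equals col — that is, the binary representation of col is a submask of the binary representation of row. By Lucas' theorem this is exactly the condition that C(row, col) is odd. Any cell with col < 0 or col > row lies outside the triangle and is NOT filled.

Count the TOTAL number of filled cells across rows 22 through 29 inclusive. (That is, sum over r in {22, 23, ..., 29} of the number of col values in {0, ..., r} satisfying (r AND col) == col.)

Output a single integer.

r22=10110 pc3: +8 =8
r23=10111 pc4: +16 =24
r24=11000 pc2: +4 =28
r25=11001 pc3: +8 =36
r26=11010 pc3: +8 =44
r27=11011 pc4: +16 =60
r28=11100 pc3: +8 =68
r29=11101 pc4: +16 =84

Answer: 84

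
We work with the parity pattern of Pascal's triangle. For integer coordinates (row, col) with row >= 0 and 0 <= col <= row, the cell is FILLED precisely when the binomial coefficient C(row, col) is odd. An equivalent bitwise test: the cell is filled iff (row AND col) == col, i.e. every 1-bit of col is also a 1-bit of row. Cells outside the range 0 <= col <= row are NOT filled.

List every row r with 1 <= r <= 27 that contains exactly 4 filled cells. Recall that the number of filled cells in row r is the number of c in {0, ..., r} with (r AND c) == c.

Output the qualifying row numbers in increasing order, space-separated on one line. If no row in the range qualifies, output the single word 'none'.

Answer: 3 5 6 9 10 12 17 18 20 24

Derivation:
Row r has 2^popcount(r) filled cells, so we need popcount(r) = log2(4) = 2.
Scan r = 1..27 and keep those with exactly 2 one-bits:
r=1=1 popcount=1 -> skip
r=2=10 popcount=1 -> skip
r=3=11 popcount=2 -> KEEP
r=4=100 popcount=1 -> skip
r=5=101 popcount=2 -> KEEP
r=6=110 popcount=2 -> KEEP
r=7=111 popcount=3 -> skip
r=8=1000 popcount=1 -> skip
r=9=1001 popcount=2 -> KEEP
r=10=1010 popcount=2 -> KEEP
r=11=1011 popcount=3 -> skip
r=12=1100 popcount=2 -> KEEP
r=13=1101 popcount=3 -> skip
r=14=1110 popcount=3 -> skip
r=15=1111 popcount=4 -> skip
r=16=10000 popcount=1 -> skip
r=17=10001 popcount=2 -> KEEP
r=18=10010 popcount=2 -> KEEP
r=19=10011 popcount=3 -> skip
r=20=10100 popcount=2 -> KEEP
r=21=10101 popcount=3 -> skip
r=22=10110 popcount=3 -> skip
r=23=10111 popcount=4 -> skip
r=24=11000 popcount=2 -> KEEP
r=25=11001 popcount=3 -> skip
r=26=11010 popcount=3 -> skip
r=27=11011 popcount=4 -> skip
Kept rows: 3 5 6 9 10 12 17 18 20 24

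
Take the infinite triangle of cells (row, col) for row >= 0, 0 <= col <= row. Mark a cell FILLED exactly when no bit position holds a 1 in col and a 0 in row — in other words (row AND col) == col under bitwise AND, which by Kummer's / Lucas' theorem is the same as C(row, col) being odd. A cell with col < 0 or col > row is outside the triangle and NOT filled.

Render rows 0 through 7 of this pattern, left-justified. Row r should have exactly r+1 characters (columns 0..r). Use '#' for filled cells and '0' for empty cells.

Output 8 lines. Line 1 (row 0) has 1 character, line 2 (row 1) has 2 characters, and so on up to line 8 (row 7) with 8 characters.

Answer: #
##
#0#
####
#000#
##00##
#0#0#0#
########

Derivation:
r0=0: #
r1=1: ##
r2=10: #0#
r3=11: ####
r4=100: #000#
r5=101: ##00##
r6=110: #0#0#0#
r7=111: ########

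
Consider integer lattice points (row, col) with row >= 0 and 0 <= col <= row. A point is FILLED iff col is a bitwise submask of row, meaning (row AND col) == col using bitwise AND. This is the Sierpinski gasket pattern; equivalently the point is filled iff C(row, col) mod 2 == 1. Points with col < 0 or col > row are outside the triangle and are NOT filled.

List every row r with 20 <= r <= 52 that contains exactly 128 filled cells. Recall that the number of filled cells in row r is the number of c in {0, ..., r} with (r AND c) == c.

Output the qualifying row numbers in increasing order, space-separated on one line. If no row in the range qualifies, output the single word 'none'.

Row r has 2^popcount(r) filled cells, so we need popcount(r) = log2(128) = 7.
Scan r = 20..52 and keep those with exactly 7 one-bits:
r=20=10100 popcount=2 -> skip
r=21=10101 popcount=3 -> skip
r=22=10110 popcount=3 -> skip
r=23=10111 popcount=4 -> skip
r=24=11000 popcount=2 -> skip
r=25=11001 popcount=3 -> skip
r=26=11010 popcount=3 -> skip
r=27=11011 popcount=4 -> skip
r=28=11100 popcount=3 -> skip
r=29=11101 popcount=4 -> skip
r=30=11110 popcount=4 -> skip
r=31=11111 popcount=5 -> skip
r=32=100000 popcount=1 -> skip
r=33=100001 popcount=2 -> skip
r=34=100010 popcount=2 -> skip
r=35=100011 popcount=3 -> skip
r=36=100100 popcount=2 -> skip
r=37=100101 popcount=3 -> skip
r=38=100110 popcount=3 -> skip
r=39=100111 popcount=4 -> skip
r=40=101000 popcount=2 -> skip
r=41=101001 popcount=3 -> skip
r=42=101010 popcount=3 -> skip
r=43=101011 popcount=4 -> skip
r=44=101100 popcount=3 -> skip
r=45=101101 popcount=4 -> skip
r=46=101110 popcount=4 -> skip
r=47=101111 popcount=5 -> skip
r=48=110000 popcount=2 -> skip
r=49=110001 popcount=3 -> skip
r=50=110010 popcount=3 -> skip
r=51=110011 popcount=4 -> skip
r=52=110100 popcount=3 -> skip
Kept rows: none

Answer: none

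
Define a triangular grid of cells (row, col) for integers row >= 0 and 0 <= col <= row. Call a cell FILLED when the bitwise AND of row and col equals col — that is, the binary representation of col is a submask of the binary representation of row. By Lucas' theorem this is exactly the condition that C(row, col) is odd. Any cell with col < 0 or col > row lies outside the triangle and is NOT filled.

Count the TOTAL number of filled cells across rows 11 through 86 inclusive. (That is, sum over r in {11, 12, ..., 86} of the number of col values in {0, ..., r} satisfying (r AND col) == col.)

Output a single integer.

Answer: 930

Derivation:
r11=1011 pc3: +8 =8
r12=1100 pc2: +4 =12
r13=1101 pc3: +8 =20
r14=1110 pc3: +8 =28
r15=1111 pc4: +16 =44
r16=10000 pc1: +2 =46
r17=10001 pc2: +4 =50
r18=10010 pc2: +4 =54
r19=10011 pc3: +8 =62
r20=10100 pc2: +4 =66
r21=10101 pc3: +8 =74
r22=10110 pc3: +8 =82
r23=10111 pc4: +16 =98
r24=11000 pc2: +4 =102
r25=11001 pc3: +8 =110
r26=11010 pc3: +8 =118
r27=11011 pc4: +16 =134
r28=11100 pc3: +8 =142
r29=11101 pc4: +16 =158
r30=11110 pc4: +16 =174
r31=11111 pc5: +32 =206
r32=100000 pc1: +2 =208
r33=100001 pc2: +4 =212
r34=100010 pc2: +4 =216
r35=100011 pc3: +8 =224
r36=100100 pc2: +4 =228
r37=100101 pc3: +8 =236
r38=100110 pc3: +8 =244
r39=100111 pc4: +16 =260
r40=101000 pc2: +4 =264
r41=101001 pc3: +8 =272
r42=101010 pc3: +8 =280
r43=101011 pc4: +16 =296
r44=101100 pc3: +8 =304
r45=101101 pc4: +16 =320
r46=101110 pc4: +16 =336
r47=101111 pc5: +32 =368
r48=110000 pc2: +4 =372
r49=110001 pc3: +8 =380
r50=110010 pc3: +8 =388
r51=110011 pc4: +16 =404
r52=110100 pc3: +8 =412
r53=110101 pc4: +16 =428
r54=110110 pc4: +16 =444
r55=110111 pc5: +32 =476
r56=111000 pc3: +8 =484
r57=111001 pc4: +16 =500
r58=111010 pc4: +16 =516
r59=111011 pc5: +32 =548
r60=111100 pc4: +16 =564
r61=111101 pc5: +32 =596
r62=111110 pc5: +32 =628
r63=111111 pc6: +64 =692
r64=1000000 pc1: +2 =694
r65=1000001 pc2: +4 =698
r66=1000010 pc2: +4 =702
r67=1000011 pc3: +8 =710
r68=1000100 pc2: +4 =714
r69=1000101 pc3: +8 =722
r70=1000110 pc3: +8 =730
r71=1000111 pc4: +16 =746
r72=1001000 pc2: +4 =750
r73=1001001 pc3: +8 =758
r74=1001010 pc3: +8 =766
r75=1001011 pc4: +16 =782
r76=1001100 pc3: +8 =790
r77=1001101 pc4: +16 =806
r78=1001110 pc4: +16 =822
r79=1001111 pc5: +32 =854
r80=1010000 pc2: +4 =858
r81=1010001 pc3: +8 =866
r82=1010010 pc3: +8 =874
r83=1010011 pc4: +16 =890
r84=1010100 pc3: +8 =898
r85=1010101 pc4: +16 =914
r86=1010110 pc4: +16 =930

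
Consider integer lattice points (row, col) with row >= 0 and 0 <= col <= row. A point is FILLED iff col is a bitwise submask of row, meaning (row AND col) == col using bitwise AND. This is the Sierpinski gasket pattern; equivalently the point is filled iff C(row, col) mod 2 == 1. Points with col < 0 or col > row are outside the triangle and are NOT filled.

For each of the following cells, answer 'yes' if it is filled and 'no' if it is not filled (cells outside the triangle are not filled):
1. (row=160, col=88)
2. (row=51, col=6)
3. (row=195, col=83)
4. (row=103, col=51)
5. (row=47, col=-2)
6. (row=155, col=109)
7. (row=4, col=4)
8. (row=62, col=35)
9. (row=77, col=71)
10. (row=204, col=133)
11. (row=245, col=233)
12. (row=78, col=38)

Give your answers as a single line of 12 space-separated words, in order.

Answer: no no no no no no yes no no no no no

Derivation:
(160,88): row=0b10100000, col=0b1011000, row AND col = 0b0 = 0; 0 != 88 -> empty
(51,6): row=0b110011, col=0b110, row AND col = 0b10 = 2; 2 != 6 -> empty
(195,83): row=0b11000011, col=0b1010011, row AND col = 0b1000011 = 67; 67 != 83 -> empty
(103,51): row=0b1100111, col=0b110011, row AND col = 0b100011 = 35; 35 != 51 -> empty
(47,-2): col outside [0, 47] -> not filled
(155,109): row=0b10011011, col=0b1101101, row AND col = 0b1001 = 9; 9 != 109 -> empty
(4,4): row=0b100, col=0b100, row AND col = 0b100 = 4; 4 == 4 -> filled
(62,35): row=0b111110, col=0b100011, row AND col = 0b100010 = 34; 34 != 35 -> empty
(77,71): row=0b1001101, col=0b1000111, row AND col = 0b1000101 = 69; 69 != 71 -> empty
(204,133): row=0b11001100, col=0b10000101, row AND col = 0b10000100 = 132; 132 != 133 -> empty
(245,233): row=0b11110101, col=0b11101001, row AND col = 0b11100001 = 225; 225 != 233 -> empty
(78,38): row=0b1001110, col=0b100110, row AND col = 0b110 = 6; 6 != 38 -> empty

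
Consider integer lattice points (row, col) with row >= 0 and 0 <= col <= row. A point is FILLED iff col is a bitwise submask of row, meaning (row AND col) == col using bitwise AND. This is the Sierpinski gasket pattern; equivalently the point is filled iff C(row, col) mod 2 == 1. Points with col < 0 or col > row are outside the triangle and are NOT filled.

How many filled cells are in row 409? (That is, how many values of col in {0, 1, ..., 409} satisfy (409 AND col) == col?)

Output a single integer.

409 in binary = 110011001
popcount(409) = number of 1-bits in 110011001 = 5
A col c satisfies (409 AND c) == c iff every set bit of c is also set in 409; each of the 5 set bits of 409 can independently be on or off in c.
count = 2^5 = 32

Answer: 32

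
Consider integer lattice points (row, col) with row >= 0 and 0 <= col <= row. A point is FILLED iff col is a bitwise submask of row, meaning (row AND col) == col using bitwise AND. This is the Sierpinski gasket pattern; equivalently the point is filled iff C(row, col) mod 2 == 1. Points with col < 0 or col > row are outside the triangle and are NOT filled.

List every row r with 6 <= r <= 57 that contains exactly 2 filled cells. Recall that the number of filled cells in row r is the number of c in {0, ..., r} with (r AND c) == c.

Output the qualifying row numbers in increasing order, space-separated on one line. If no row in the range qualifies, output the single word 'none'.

Row r has 2^popcount(r) filled cells, so we need popcount(r) = log2(2) = 1.
Scan r = 6..57 and keep those with exactly 1 one-bits:
r=6=110 popcount=2 -> skip
r=7=111 popcount=3 -> skip
r=8=1000 popcount=1 -> KEEP
r=9=1001 popcount=2 -> skip
r=10=1010 popcount=2 -> skip
r=11=1011 popcount=3 -> skip
r=12=1100 popcount=2 -> skip
r=13=1101 popcount=3 -> skip
r=14=1110 popcount=3 -> skip
r=15=1111 popcount=4 -> skip
r=16=10000 popcount=1 -> KEEP
r=17=10001 popcount=2 -> skip
r=18=10010 popcount=2 -> skip
r=19=10011 popcount=3 -> skip
r=20=10100 popcount=2 -> skip
r=21=10101 popcount=3 -> skip
r=22=10110 popcount=3 -> skip
r=23=10111 popcount=4 -> skip
r=24=11000 popcount=2 -> skip
r=25=11001 popcount=3 -> skip
r=26=11010 popcount=3 -> skip
r=27=11011 popcount=4 -> skip
r=28=11100 popcount=3 -> skip
r=29=11101 popcount=4 -> skip
r=30=11110 popcount=4 -> skip
r=31=11111 popcount=5 -> skip
r=32=100000 popcount=1 -> KEEP
r=33=100001 popcount=2 -> skip
r=34=100010 popcount=2 -> skip
r=35=100011 popcount=3 -> skip
r=36=100100 popcount=2 -> skip
r=37=100101 popcount=3 -> skip
r=38=100110 popcount=3 -> skip
r=39=100111 popcount=4 -> skip
r=40=101000 popcount=2 -> skip
r=41=101001 popcount=3 -> skip
r=42=101010 popcount=3 -> skip
r=43=101011 popcount=4 -> skip
r=44=101100 popcount=3 -> skip
r=45=101101 popcount=4 -> skip
r=46=101110 popcount=4 -> skip
r=47=101111 popcount=5 -> skip
r=48=110000 popcount=2 -> skip
r=49=110001 popcount=3 -> skip
r=50=110010 popcount=3 -> skip
r=51=110011 popcount=4 -> skip
r=52=110100 popcount=3 -> skip
r=53=110101 popcount=4 -> skip
r=54=110110 popcount=4 -> skip
r=55=110111 popcount=5 -> skip
r=56=111000 popcount=3 -> skip
r=57=111001 popcount=4 -> skip
Kept rows: 8 16 32

Answer: 8 16 32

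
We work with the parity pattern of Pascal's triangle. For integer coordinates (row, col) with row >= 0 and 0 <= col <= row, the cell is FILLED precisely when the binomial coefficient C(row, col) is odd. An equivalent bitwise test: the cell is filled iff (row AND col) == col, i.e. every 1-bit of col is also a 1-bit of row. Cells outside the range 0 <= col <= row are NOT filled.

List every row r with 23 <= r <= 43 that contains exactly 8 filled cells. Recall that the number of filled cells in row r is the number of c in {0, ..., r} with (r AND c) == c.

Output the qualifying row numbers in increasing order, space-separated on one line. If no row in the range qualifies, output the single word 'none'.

Answer: 25 26 28 35 37 38 41 42

Derivation:
Row r has 2^popcount(r) filled cells, so we need popcount(r) = log2(8) = 3.
Scan r = 23..43 and keep those with exactly 3 one-bits:
r=23=10111 popcount=4 -> skip
r=24=11000 popcount=2 -> skip
r=25=11001 popcount=3 -> KEEP
r=26=11010 popcount=3 -> KEEP
r=27=11011 popcount=4 -> skip
r=28=11100 popcount=3 -> KEEP
r=29=11101 popcount=4 -> skip
r=30=11110 popcount=4 -> skip
r=31=11111 popcount=5 -> skip
r=32=100000 popcount=1 -> skip
r=33=100001 popcount=2 -> skip
r=34=100010 popcount=2 -> skip
r=35=100011 popcount=3 -> KEEP
r=36=100100 popcount=2 -> skip
r=37=100101 popcount=3 -> KEEP
r=38=100110 popcount=3 -> KEEP
r=39=100111 popcount=4 -> skip
r=40=101000 popcount=2 -> skip
r=41=101001 popcount=3 -> KEEP
r=42=101010 popcount=3 -> KEEP
r=43=101011 popcount=4 -> skip
Kept rows: 25 26 28 35 37 38 41 42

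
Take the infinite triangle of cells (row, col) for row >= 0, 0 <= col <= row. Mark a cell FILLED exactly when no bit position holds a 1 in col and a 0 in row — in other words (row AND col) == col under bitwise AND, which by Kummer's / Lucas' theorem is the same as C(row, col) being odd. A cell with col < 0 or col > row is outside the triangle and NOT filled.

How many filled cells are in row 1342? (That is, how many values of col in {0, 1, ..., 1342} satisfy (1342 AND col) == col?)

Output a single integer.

Answer: 128

Derivation:
1342 in binary = 10100111110
popcount(1342) = number of 1-bits in 10100111110 = 7
A col c satisfies (1342 AND c) == c iff every set bit of c is also set in 1342; each of the 7 set bits of 1342 can independently be on or off in c.
count = 2^7 = 128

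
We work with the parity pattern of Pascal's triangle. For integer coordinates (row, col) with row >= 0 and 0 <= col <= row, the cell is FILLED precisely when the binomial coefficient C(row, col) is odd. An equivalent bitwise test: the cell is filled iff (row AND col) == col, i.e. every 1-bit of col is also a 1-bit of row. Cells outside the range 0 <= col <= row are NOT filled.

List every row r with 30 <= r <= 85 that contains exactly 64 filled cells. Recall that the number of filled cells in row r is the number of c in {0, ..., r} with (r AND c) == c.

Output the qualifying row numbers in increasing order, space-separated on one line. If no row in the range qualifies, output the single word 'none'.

Row r has 2^popcount(r) filled cells, so we need popcount(r) = log2(64) = 6.
Scan r = 30..85 and keep those with exactly 6 one-bits:
r=30=11110 popcount=4 -> skip
r=31=11111 popcount=5 -> skip
r=32=100000 popcount=1 -> skip
r=33=100001 popcount=2 -> skip
r=34=100010 popcount=2 -> skip
r=35=100011 popcount=3 -> skip
r=36=100100 popcount=2 -> skip
r=37=100101 popcount=3 -> skip
r=38=100110 popcount=3 -> skip
r=39=100111 popcount=4 -> skip
r=40=101000 popcount=2 -> skip
r=41=101001 popcount=3 -> skip
r=42=101010 popcount=3 -> skip
r=43=101011 popcount=4 -> skip
r=44=101100 popcount=3 -> skip
r=45=101101 popcount=4 -> skip
r=46=101110 popcount=4 -> skip
r=47=101111 popcount=5 -> skip
r=48=110000 popcount=2 -> skip
r=49=110001 popcount=3 -> skip
r=50=110010 popcount=3 -> skip
r=51=110011 popcount=4 -> skip
r=52=110100 popcount=3 -> skip
r=53=110101 popcount=4 -> skip
r=54=110110 popcount=4 -> skip
r=55=110111 popcount=5 -> skip
r=56=111000 popcount=3 -> skip
r=57=111001 popcount=4 -> skip
r=58=111010 popcount=4 -> skip
r=59=111011 popcount=5 -> skip
r=60=111100 popcount=4 -> skip
r=61=111101 popcount=5 -> skip
r=62=111110 popcount=5 -> skip
r=63=111111 popcount=6 -> KEEP
r=64=1000000 popcount=1 -> skip
r=65=1000001 popcount=2 -> skip
r=66=1000010 popcount=2 -> skip
r=67=1000011 popcount=3 -> skip
r=68=1000100 popcount=2 -> skip
r=69=1000101 popcount=3 -> skip
r=70=1000110 popcount=3 -> skip
r=71=1000111 popcount=4 -> skip
r=72=1001000 popcount=2 -> skip
r=73=1001001 popcount=3 -> skip
r=74=1001010 popcount=3 -> skip
r=75=1001011 popcount=4 -> skip
r=76=1001100 popcount=3 -> skip
r=77=1001101 popcount=4 -> skip
r=78=1001110 popcount=4 -> skip
r=79=1001111 popcount=5 -> skip
r=80=1010000 popcount=2 -> skip
r=81=1010001 popcount=3 -> skip
r=82=1010010 popcount=3 -> skip
r=83=1010011 popcount=4 -> skip
r=84=1010100 popcount=3 -> skip
r=85=1010101 popcount=4 -> skip
Kept rows: 63

Answer: 63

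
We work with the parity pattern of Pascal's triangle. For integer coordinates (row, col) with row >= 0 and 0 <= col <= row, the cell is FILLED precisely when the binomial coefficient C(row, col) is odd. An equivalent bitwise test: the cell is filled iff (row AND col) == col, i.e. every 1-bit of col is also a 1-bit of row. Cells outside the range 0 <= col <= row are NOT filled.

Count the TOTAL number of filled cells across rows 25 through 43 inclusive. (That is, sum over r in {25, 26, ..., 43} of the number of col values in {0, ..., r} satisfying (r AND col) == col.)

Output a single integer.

Answer: 194

Derivation:
r25=11001 pc3: +8 =8
r26=11010 pc3: +8 =16
r27=11011 pc4: +16 =32
r28=11100 pc3: +8 =40
r29=11101 pc4: +16 =56
r30=11110 pc4: +16 =72
r31=11111 pc5: +32 =104
r32=100000 pc1: +2 =106
r33=100001 pc2: +4 =110
r34=100010 pc2: +4 =114
r35=100011 pc3: +8 =122
r36=100100 pc2: +4 =126
r37=100101 pc3: +8 =134
r38=100110 pc3: +8 =142
r39=100111 pc4: +16 =158
r40=101000 pc2: +4 =162
r41=101001 pc3: +8 =170
r42=101010 pc3: +8 =178
r43=101011 pc4: +16 =194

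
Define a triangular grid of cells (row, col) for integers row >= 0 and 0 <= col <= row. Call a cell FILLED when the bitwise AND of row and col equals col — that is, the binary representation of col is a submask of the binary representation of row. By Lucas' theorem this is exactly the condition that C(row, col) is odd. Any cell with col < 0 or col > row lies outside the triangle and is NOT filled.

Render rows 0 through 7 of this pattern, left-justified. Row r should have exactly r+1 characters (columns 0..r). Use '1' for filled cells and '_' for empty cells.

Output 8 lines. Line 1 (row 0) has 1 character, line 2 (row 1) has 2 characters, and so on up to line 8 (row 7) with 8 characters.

Answer: 1
11
1_1
1111
1___1
11__11
1_1_1_1
11111111

Derivation:
r0=0: 1
r1=1: 11
r2=10: 1_1
r3=11: 1111
r4=100: 1___1
r5=101: 11__11
r6=110: 1_1_1_1
r7=111: 11111111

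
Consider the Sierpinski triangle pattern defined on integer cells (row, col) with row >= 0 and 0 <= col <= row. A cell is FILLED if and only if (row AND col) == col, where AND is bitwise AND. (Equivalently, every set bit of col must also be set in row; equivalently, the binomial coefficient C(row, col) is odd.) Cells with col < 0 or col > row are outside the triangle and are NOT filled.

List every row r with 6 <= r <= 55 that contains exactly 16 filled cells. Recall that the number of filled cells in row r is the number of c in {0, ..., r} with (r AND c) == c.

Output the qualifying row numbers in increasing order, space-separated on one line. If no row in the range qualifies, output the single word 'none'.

Answer: 15 23 27 29 30 39 43 45 46 51 53 54

Derivation:
Row r has 2^popcount(r) filled cells, so we need popcount(r) = log2(16) = 4.
Scan r = 6..55 and keep those with exactly 4 one-bits:
r=6=110 popcount=2 -> skip
r=7=111 popcount=3 -> skip
r=8=1000 popcount=1 -> skip
r=9=1001 popcount=2 -> skip
r=10=1010 popcount=2 -> skip
r=11=1011 popcount=3 -> skip
r=12=1100 popcount=2 -> skip
r=13=1101 popcount=3 -> skip
r=14=1110 popcount=3 -> skip
r=15=1111 popcount=4 -> KEEP
r=16=10000 popcount=1 -> skip
r=17=10001 popcount=2 -> skip
r=18=10010 popcount=2 -> skip
r=19=10011 popcount=3 -> skip
r=20=10100 popcount=2 -> skip
r=21=10101 popcount=3 -> skip
r=22=10110 popcount=3 -> skip
r=23=10111 popcount=4 -> KEEP
r=24=11000 popcount=2 -> skip
r=25=11001 popcount=3 -> skip
r=26=11010 popcount=3 -> skip
r=27=11011 popcount=4 -> KEEP
r=28=11100 popcount=3 -> skip
r=29=11101 popcount=4 -> KEEP
r=30=11110 popcount=4 -> KEEP
r=31=11111 popcount=5 -> skip
r=32=100000 popcount=1 -> skip
r=33=100001 popcount=2 -> skip
r=34=100010 popcount=2 -> skip
r=35=100011 popcount=3 -> skip
r=36=100100 popcount=2 -> skip
r=37=100101 popcount=3 -> skip
r=38=100110 popcount=3 -> skip
r=39=100111 popcount=4 -> KEEP
r=40=101000 popcount=2 -> skip
r=41=101001 popcount=3 -> skip
r=42=101010 popcount=3 -> skip
r=43=101011 popcount=4 -> KEEP
r=44=101100 popcount=3 -> skip
r=45=101101 popcount=4 -> KEEP
r=46=101110 popcount=4 -> KEEP
r=47=101111 popcount=5 -> skip
r=48=110000 popcount=2 -> skip
r=49=110001 popcount=3 -> skip
r=50=110010 popcount=3 -> skip
r=51=110011 popcount=4 -> KEEP
r=52=110100 popcount=3 -> skip
r=53=110101 popcount=4 -> KEEP
r=54=110110 popcount=4 -> KEEP
r=55=110111 popcount=5 -> skip
Kept rows: 15 23 27 29 30 39 43 45 46 51 53 54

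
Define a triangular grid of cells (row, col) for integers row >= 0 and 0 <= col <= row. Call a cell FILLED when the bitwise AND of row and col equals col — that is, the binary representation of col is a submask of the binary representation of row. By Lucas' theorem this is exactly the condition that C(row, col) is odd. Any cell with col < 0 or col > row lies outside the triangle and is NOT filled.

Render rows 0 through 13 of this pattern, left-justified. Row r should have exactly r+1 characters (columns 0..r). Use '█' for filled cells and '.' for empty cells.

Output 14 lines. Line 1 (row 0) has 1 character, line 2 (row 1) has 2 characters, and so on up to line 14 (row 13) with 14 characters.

Answer: █
██
█.█
████
█...█
██..██
█.█.█.█
████████
█.......█
██......██
█.█.....█.█
████....████
█...█...█...█
██..██..██..██

Derivation:
r0=0: █
r1=1: ██
r2=10: █.█
r3=11: ████
r4=100: █...█
r5=101: ██..██
r6=110: █.█.█.█
r7=111: ████████
r8=1000: █.......█
r9=1001: ██......██
r10=1010: █.█.....█.█
r11=1011: ████....████
r12=1100: █...█...█...█
r13=1101: ██..██..██..██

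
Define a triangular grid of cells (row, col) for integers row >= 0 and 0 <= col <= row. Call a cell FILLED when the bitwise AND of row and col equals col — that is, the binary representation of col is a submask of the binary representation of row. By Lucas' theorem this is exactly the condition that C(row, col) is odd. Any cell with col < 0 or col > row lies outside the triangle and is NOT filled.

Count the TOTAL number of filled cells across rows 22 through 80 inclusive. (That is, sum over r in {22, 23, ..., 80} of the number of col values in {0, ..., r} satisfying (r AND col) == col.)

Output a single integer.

Answer: 784

Derivation:
r22=10110 pc3: +8 =8
r23=10111 pc4: +16 =24
r24=11000 pc2: +4 =28
r25=11001 pc3: +8 =36
r26=11010 pc3: +8 =44
r27=11011 pc4: +16 =60
r28=11100 pc3: +8 =68
r29=11101 pc4: +16 =84
r30=11110 pc4: +16 =100
r31=11111 pc5: +32 =132
r32=100000 pc1: +2 =134
r33=100001 pc2: +4 =138
r34=100010 pc2: +4 =142
r35=100011 pc3: +8 =150
r36=100100 pc2: +4 =154
r37=100101 pc3: +8 =162
r38=100110 pc3: +8 =170
r39=100111 pc4: +16 =186
r40=101000 pc2: +4 =190
r41=101001 pc3: +8 =198
r42=101010 pc3: +8 =206
r43=101011 pc4: +16 =222
r44=101100 pc3: +8 =230
r45=101101 pc4: +16 =246
r46=101110 pc4: +16 =262
r47=101111 pc5: +32 =294
r48=110000 pc2: +4 =298
r49=110001 pc3: +8 =306
r50=110010 pc3: +8 =314
r51=110011 pc4: +16 =330
r52=110100 pc3: +8 =338
r53=110101 pc4: +16 =354
r54=110110 pc4: +16 =370
r55=110111 pc5: +32 =402
r56=111000 pc3: +8 =410
r57=111001 pc4: +16 =426
r58=111010 pc4: +16 =442
r59=111011 pc5: +32 =474
r60=111100 pc4: +16 =490
r61=111101 pc5: +32 =522
r62=111110 pc5: +32 =554
r63=111111 pc6: +64 =618
r64=1000000 pc1: +2 =620
r65=1000001 pc2: +4 =624
r66=1000010 pc2: +4 =628
r67=1000011 pc3: +8 =636
r68=1000100 pc2: +4 =640
r69=1000101 pc3: +8 =648
r70=1000110 pc3: +8 =656
r71=1000111 pc4: +16 =672
r72=1001000 pc2: +4 =676
r73=1001001 pc3: +8 =684
r74=1001010 pc3: +8 =692
r75=1001011 pc4: +16 =708
r76=1001100 pc3: +8 =716
r77=1001101 pc4: +16 =732
r78=1001110 pc4: +16 =748
r79=1001111 pc5: +32 =780
r80=1010000 pc2: +4 =784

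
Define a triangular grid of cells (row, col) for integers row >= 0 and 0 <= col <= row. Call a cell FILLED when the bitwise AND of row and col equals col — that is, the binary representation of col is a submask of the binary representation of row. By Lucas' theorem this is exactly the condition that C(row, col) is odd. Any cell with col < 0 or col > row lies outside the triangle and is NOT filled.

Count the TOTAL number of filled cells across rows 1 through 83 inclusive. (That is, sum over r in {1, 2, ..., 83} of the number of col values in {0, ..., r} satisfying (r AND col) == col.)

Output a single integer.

Answer: 926

Derivation:
r1=1 pc1: +2 =2
r2=10 pc1: +2 =4
r3=11 pc2: +4 =8
r4=100 pc1: +2 =10
r5=101 pc2: +4 =14
r6=110 pc2: +4 =18
r7=111 pc3: +8 =26
r8=1000 pc1: +2 =28
r9=1001 pc2: +4 =32
r10=1010 pc2: +4 =36
r11=1011 pc3: +8 =44
r12=1100 pc2: +4 =48
r13=1101 pc3: +8 =56
r14=1110 pc3: +8 =64
r15=1111 pc4: +16 =80
r16=10000 pc1: +2 =82
r17=10001 pc2: +4 =86
r18=10010 pc2: +4 =90
r19=10011 pc3: +8 =98
r20=10100 pc2: +4 =102
r21=10101 pc3: +8 =110
r22=10110 pc3: +8 =118
r23=10111 pc4: +16 =134
r24=11000 pc2: +4 =138
r25=11001 pc3: +8 =146
r26=11010 pc3: +8 =154
r27=11011 pc4: +16 =170
r28=11100 pc3: +8 =178
r29=11101 pc4: +16 =194
r30=11110 pc4: +16 =210
r31=11111 pc5: +32 =242
r32=100000 pc1: +2 =244
r33=100001 pc2: +4 =248
r34=100010 pc2: +4 =252
r35=100011 pc3: +8 =260
r36=100100 pc2: +4 =264
r37=100101 pc3: +8 =272
r38=100110 pc3: +8 =280
r39=100111 pc4: +16 =296
r40=101000 pc2: +4 =300
r41=101001 pc3: +8 =308
r42=101010 pc3: +8 =316
r43=101011 pc4: +16 =332
r44=101100 pc3: +8 =340
r45=101101 pc4: +16 =356
r46=101110 pc4: +16 =372
r47=101111 pc5: +32 =404
r48=110000 pc2: +4 =408
r49=110001 pc3: +8 =416
r50=110010 pc3: +8 =424
r51=110011 pc4: +16 =440
r52=110100 pc3: +8 =448
r53=110101 pc4: +16 =464
r54=110110 pc4: +16 =480
r55=110111 pc5: +32 =512
r56=111000 pc3: +8 =520
r57=111001 pc4: +16 =536
r58=111010 pc4: +16 =552
r59=111011 pc5: +32 =584
r60=111100 pc4: +16 =600
r61=111101 pc5: +32 =632
r62=111110 pc5: +32 =664
r63=111111 pc6: +64 =728
r64=1000000 pc1: +2 =730
r65=1000001 pc2: +4 =734
r66=1000010 pc2: +4 =738
r67=1000011 pc3: +8 =746
r68=1000100 pc2: +4 =750
r69=1000101 pc3: +8 =758
r70=1000110 pc3: +8 =766
r71=1000111 pc4: +16 =782
r72=1001000 pc2: +4 =786
r73=1001001 pc3: +8 =794
r74=1001010 pc3: +8 =802
r75=1001011 pc4: +16 =818
r76=1001100 pc3: +8 =826
r77=1001101 pc4: +16 =842
r78=1001110 pc4: +16 =858
r79=1001111 pc5: +32 =890
r80=1010000 pc2: +4 =894
r81=1010001 pc3: +8 =902
r82=1010010 pc3: +8 =910
r83=1010011 pc4: +16 =926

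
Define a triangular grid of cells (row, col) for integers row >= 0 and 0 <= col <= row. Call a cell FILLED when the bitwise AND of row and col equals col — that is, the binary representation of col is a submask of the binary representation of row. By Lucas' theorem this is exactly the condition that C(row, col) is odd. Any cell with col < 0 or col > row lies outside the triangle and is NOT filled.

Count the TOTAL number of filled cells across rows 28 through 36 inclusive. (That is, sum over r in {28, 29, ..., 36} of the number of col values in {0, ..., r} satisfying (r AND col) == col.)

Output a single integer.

r28=11100 pc3: +8 =8
r29=11101 pc4: +16 =24
r30=11110 pc4: +16 =40
r31=11111 pc5: +32 =72
r32=100000 pc1: +2 =74
r33=100001 pc2: +4 =78
r34=100010 pc2: +4 =82
r35=100011 pc3: +8 =90
r36=100100 pc2: +4 =94

Answer: 94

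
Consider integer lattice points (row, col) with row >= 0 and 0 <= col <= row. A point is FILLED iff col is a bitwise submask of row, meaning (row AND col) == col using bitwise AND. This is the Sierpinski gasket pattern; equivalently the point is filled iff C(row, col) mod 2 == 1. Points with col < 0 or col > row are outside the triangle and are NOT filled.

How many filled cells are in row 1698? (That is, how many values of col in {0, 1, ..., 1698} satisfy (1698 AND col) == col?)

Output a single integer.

Answer: 32

Derivation:
1698 in binary = 11010100010
popcount(1698) = number of 1-bits in 11010100010 = 5
A col c satisfies (1698 AND c) == c iff every set bit of c is also set in 1698; each of the 5 set bits of 1698 can independently be on or off in c.
count = 2^5 = 32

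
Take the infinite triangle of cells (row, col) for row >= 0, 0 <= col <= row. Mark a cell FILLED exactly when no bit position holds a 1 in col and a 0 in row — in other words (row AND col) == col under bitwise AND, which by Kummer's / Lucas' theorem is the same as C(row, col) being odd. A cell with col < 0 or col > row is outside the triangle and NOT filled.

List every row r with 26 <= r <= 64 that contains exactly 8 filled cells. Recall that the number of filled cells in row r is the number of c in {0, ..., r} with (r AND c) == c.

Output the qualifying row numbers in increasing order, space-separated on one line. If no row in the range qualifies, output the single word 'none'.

Row r has 2^popcount(r) filled cells, so we need popcount(r) = log2(8) = 3.
Scan r = 26..64 and keep those with exactly 3 one-bits:
r=26=11010 popcount=3 -> KEEP
r=27=11011 popcount=4 -> skip
r=28=11100 popcount=3 -> KEEP
r=29=11101 popcount=4 -> skip
r=30=11110 popcount=4 -> skip
r=31=11111 popcount=5 -> skip
r=32=100000 popcount=1 -> skip
r=33=100001 popcount=2 -> skip
r=34=100010 popcount=2 -> skip
r=35=100011 popcount=3 -> KEEP
r=36=100100 popcount=2 -> skip
r=37=100101 popcount=3 -> KEEP
r=38=100110 popcount=3 -> KEEP
r=39=100111 popcount=4 -> skip
r=40=101000 popcount=2 -> skip
r=41=101001 popcount=3 -> KEEP
r=42=101010 popcount=3 -> KEEP
r=43=101011 popcount=4 -> skip
r=44=101100 popcount=3 -> KEEP
r=45=101101 popcount=4 -> skip
r=46=101110 popcount=4 -> skip
r=47=101111 popcount=5 -> skip
r=48=110000 popcount=2 -> skip
r=49=110001 popcount=3 -> KEEP
r=50=110010 popcount=3 -> KEEP
r=51=110011 popcount=4 -> skip
r=52=110100 popcount=3 -> KEEP
r=53=110101 popcount=4 -> skip
r=54=110110 popcount=4 -> skip
r=55=110111 popcount=5 -> skip
r=56=111000 popcount=3 -> KEEP
r=57=111001 popcount=4 -> skip
r=58=111010 popcount=4 -> skip
r=59=111011 popcount=5 -> skip
r=60=111100 popcount=4 -> skip
r=61=111101 popcount=5 -> skip
r=62=111110 popcount=5 -> skip
r=63=111111 popcount=6 -> skip
r=64=1000000 popcount=1 -> skip
Kept rows: 26 28 35 37 38 41 42 44 49 50 52 56

Answer: 26 28 35 37 38 41 42 44 49 50 52 56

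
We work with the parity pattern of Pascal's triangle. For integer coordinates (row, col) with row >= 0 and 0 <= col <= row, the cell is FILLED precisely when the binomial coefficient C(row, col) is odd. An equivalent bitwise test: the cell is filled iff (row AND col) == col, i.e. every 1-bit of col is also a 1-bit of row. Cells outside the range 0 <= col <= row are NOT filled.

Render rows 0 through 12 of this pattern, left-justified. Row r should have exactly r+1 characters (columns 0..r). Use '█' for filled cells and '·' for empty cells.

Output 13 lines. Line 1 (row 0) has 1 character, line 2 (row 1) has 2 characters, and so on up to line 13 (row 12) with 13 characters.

r0=0: █
r1=1: ██
r2=10: █·█
r3=11: ████
r4=100: █···█
r5=101: ██··██
r6=110: █·█·█·█
r7=111: ████████
r8=1000: █·······█
r9=1001: ██······██
r10=1010: █·█·····█·█
r11=1011: ████····████
r12=1100: █···█···█···█

Answer: █
██
█·█
████
█···█
██··██
█·█·█·█
████████
█·······█
██······██
█·█·····█·█
████····████
█···█···█···█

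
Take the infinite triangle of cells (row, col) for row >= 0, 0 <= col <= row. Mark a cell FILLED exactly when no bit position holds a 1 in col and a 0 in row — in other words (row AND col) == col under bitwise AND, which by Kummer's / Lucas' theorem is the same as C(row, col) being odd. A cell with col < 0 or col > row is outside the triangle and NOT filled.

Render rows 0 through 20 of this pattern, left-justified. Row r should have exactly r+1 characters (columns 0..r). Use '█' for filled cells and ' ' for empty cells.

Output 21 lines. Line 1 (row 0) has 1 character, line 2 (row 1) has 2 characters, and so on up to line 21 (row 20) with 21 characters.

Answer: █
██
█ █
████
█   █
██  ██
█ █ █ █
████████
█       █
██      ██
█ █     █ █
████    ████
█   █   █   █
██  ██  ██  ██
█ █ █ █ █ █ █ █
████████████████
█               █
██              ██
█ █             █ █
████            ████
█   █           █   █

Derivation:
r0=0: █
r1=1: ██
r2=10: █ █
r3=11: ████
r4=100: █   █
r5=101: ██  ██
r6=110: █ █ █ █
r7=111: ████████
r8=1000: █       █
r9=1001: ██      ██
r10=1010: █ █     █ █
r11=1011: ████    ████
r12=1100: █   █   █   █
r13=1101: ██  ██  ██  ██
r14=1110: █ █ █ █ █ █ █ █
r15=1111: ████████████████
r16=10000: █               █
r17=10001: ██              ██
r18=10010: █ █             █ █
r19=10011: ████            ████
r20=10100: █   █           █   █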